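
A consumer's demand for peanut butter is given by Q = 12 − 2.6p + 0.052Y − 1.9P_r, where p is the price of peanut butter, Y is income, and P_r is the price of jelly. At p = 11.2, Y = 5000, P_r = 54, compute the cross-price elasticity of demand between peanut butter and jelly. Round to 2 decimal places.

Substituting, Q = 12 − 2.6(11.2) + 0.052(5000) − 1.9(54) = 12 − 29.12 + 260 − 102.6 = 140.28.
∂Q/∂P_r = −1.9, so E_xy = -1.9·(54/140.28) ≈ -0.73.
E_xy < 0: the goods are complements.

-0.73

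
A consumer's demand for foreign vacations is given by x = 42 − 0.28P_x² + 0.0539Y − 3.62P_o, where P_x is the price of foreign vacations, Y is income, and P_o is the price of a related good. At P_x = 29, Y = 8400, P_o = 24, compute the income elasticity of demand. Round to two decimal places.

Substituting, x = 42 − 0.28(29)² + 0.0539(8400) − 3.62(24) = 42 − 235.48 + 452.76 − 86.88 = 172.4.
∂x/∂Y = +0.0539, so E_I = 0.0539·(8400/172.4) ≈ 2.63.
E_I > 1: normal good (luxury).

2.63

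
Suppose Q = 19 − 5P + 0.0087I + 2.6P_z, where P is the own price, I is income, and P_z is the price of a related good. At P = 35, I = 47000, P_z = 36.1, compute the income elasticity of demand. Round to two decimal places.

Evaluating quantity at (P, I, P_z) gives Q = 19 − 5(35) + 0.0087(47000) + 2.6(36.1) = 19 − 175 + 408.9 + 93.86 = 346.76.
∂Q/∂I = +0.0087, so E_I = 0.0087·(47000/346.76) ≈ 1.18.
E_I > 1: normal good (luxury).

1.18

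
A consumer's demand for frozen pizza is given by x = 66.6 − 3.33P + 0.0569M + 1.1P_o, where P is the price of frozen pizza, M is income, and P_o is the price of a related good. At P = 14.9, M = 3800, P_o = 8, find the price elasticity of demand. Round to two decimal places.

x = 66.6 − 3.33(14.9) + 0.0569(3800) + 1.1(8) = 66.6 − 49.617 + 216.22 + 8.8 = 242.003.
∂x/∂P = −3.33, so E_p = (−3.33)·(14.9/242.003) ≈ -0.21.
|E_p| < 1: demand is inelastic.

-0.21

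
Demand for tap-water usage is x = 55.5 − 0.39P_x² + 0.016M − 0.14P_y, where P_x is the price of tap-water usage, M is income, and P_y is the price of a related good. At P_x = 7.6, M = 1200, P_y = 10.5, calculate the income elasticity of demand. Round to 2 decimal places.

0.38

x = 55.5 − 0.39(7.6)² + 0.016(1200) − 0.14(10.5) = 55.5 − 22.5264 + 19.2 − 1.47 = 50.7036.
∂x/∂M = +0.016, so E_I = 0.016·(1200/50.7036) ≈ 0.38.
E_I ∈ (0,1): normal good (necessity).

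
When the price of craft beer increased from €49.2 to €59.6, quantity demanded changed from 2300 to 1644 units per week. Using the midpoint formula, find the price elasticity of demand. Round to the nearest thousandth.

%Δq = (1644 − 2300)/[(2300 + 1644)/2] = -656/1972 ≈ -0.3327.
%ΔP = (59.6 − 49.2)/[(49.2 + 59.6)/2] = 10.4/54.4 ≈ 0.1912.
Arc elasticity E = %Δq/%ΔP ≈ -0.3327/0.1912 ≈ -1.740.
|E| > 1: demand is elastic over this range.

-1.740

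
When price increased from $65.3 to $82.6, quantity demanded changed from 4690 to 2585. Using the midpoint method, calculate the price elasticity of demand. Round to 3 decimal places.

-2.474

%Δq = (2585 − 4690)/[(4690 + 2585)/2] = -2105/3637.5 ≈ -0.5787.
%Δp = (82.6 − 65.3)/[(65.3 + 82.6)/2] = 17.3/73.95 ≈ 0.2339.
Arc elasticity E = %Δq/%Δp ≈ -0.5787/0.2339 ≈ -2.474.
|E| > 1: demand is elastic over this range.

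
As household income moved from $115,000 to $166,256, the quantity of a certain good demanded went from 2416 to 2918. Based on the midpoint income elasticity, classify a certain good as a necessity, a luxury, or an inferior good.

necessity

%ΔQ = (2918 − 2416)/[(2416+2918)/2] = 502/2667 ≈ 0.1882.
%ΔY = (166,256 − 115,000)/[(115,000+166,256)/2] = 51256/140628 ≈ 0.3645.
E_I = %ΔQ/%ΔY ≈ 0.516.
E_I ∈ (0,1): normal good (necessity).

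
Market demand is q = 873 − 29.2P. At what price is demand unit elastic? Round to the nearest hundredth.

14.95

For linear demand q = a − bP, E = −bP/(a − bP). |E| = 1 ⇒ bP = a − bP ⇒ P = a/(2b).
P = 873/(2·29.2) ≈ 14.95.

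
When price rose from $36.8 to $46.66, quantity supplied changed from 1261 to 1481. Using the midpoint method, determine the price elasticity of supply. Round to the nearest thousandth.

0.679

%Δq = (1481 − 1261)/[(1261 + 1481)/2] = 220/1371 ≈ 0.1605.
%Δp = (46.66 − 36.8)/[(36.8 + 46.66)/2] = 9.86/41.73 ≈ 0.2363.
Arc elasticity E = %Δq/%Δp ≈ 0.1605/0.2363 ≈ 0.679.
|E| < 1: supply is inelastic over this range.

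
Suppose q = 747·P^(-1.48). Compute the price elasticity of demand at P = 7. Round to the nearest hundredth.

-1.48

For a Cobb–Douglas (constant-elasticity) form q = A·P^α·…, the elasticity with respect to P equals the exponent α at every point.
Here the exponent on P is -1.48, so the price elasticity of demand is -1.48.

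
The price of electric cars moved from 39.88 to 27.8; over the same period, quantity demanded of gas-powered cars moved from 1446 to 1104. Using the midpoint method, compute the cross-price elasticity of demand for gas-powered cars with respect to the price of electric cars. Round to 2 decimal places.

%ΔQ_x = (1104 − 1446)/[(1446+1104)/2] = -342/1275 ≈ -0.2682.
%ΔP_y = (27.8 − 39.88)/[(39.88+27.8)/2] ≈ -0.3570.
E_xy = -0.2682/-0.3570 ≈ 0.75.
E_xy > 0, so gas-powered cars and electric cars are substitutes.

0.75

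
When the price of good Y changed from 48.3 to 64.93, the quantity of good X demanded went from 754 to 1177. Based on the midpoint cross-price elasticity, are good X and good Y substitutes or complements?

%ΔQ_x = (1177 − 754)/[(754+1177)/2] = 423/965.5 ≈ 0.4381.
%ΔP_y = (64.93 − 48.3)/[(48.3+64.93)/2] ≈ 0.2937.
E_xy = 0.4381/0.2937 ≈ 1.492.
E_xy > 0, so the goods are substitutes.

substitutes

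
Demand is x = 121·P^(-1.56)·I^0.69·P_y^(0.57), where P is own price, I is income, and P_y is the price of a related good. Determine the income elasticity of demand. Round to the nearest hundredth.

0.69

For a Cobb–Douglas (constant-elasticity) form x = A·I^α·…, the elasticity with respect to I equals the exponent α at every point.
Here the exponent on I is 0.69, so the income elasticity of demand is 0.69.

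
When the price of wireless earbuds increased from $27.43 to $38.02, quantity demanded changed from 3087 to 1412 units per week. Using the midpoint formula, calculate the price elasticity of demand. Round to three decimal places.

%Δq = (1412 − 3087)/[(3087 + 1412)/2] = -1675/2249.5 ≈ -0.7446.
%Δp = (38.02 − 27.43)/[(27.43 + 38.02)/2] = 10.59/32.725 ≈ 0.3236.
Arc elasticity E = %Δq/%Δp ≈ -0.7446/0.3236 ≈ -2.301.
|E| > 1: demand is elastic over this range.

-2.301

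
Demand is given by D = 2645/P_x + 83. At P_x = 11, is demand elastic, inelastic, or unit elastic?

inelastic

At P_x = 11, D = 323.4545.
dD/dP_x = −2645/P_x² = −21.8595.
Point elasticity E = (dD/dP_x)·(P_x/D) = -21.8595 × 11/323.4545 ≈ -0.743.
|E| ≈ 0.743 < 1, so demand is inelastic.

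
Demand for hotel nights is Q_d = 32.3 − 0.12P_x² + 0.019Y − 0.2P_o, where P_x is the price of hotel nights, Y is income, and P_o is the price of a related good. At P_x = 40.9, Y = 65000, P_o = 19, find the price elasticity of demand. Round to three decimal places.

Substituting, Q_d = 32.3 − 0.12(40.9)² + 0.019(65000) − 0.2(19) = 32.3 − 200.7372 + 1235 − 3.8 = 1062.7628.
∂Q_d/∂P_x = −2·0.12·P_x = -9.816, so E_p = -9.816·(40.9/1062.7628) ≈ -0.378.
|E_p| < 1: demand is inelastic.

-0.378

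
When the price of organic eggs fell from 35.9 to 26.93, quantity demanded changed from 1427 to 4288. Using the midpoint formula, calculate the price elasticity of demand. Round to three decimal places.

%ΔQ = (4288 − 1427)/[(1427 + 4288)/2] = 2861/2857.5 ≈ 1.0012.
%Δp = (26.93 − 35.9)/[(35.9 + 26.93)/2] = -8.97/31.415 ≈ -0.2855.
Arc elasticity E = %ΔQ/%Δp ≈ 1.0012/-0.2855 ≈ -3.507.
|E| > 1: demand is elastic over this range.

-3.507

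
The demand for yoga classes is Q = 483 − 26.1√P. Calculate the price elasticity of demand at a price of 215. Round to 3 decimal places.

-1.908

At P = 215, Q = 100.2989.
dQ/dP = −26.1/(2√P) = −26.1/(2·14.6629).
Point elasticity E = (dQ/dP)·(P/Q) = -0.89 × 215/100.2989 ≈ -1.908.
|E| > 1, so demand is elastic at this price.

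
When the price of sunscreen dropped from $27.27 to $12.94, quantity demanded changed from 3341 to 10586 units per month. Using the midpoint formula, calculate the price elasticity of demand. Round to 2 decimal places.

-1.46

%ΔQ = (10586 − 3341)/[(3341 + 10586)/2] = 7245/6963.5 ≈ 1.0404.
%ΔP = (12.94 − 27.27)/[(27.27 + 12.94)/2] = -14.33/20.105 ≈ -0.7128.
Arc elasticity E = %ΔQ/%ΔP ≈ 1.0404/-0.7128 ≈ -1.46.
|E| > 1: demand is elastic over this range.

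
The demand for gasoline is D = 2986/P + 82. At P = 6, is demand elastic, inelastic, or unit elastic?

inelastic

At P = 6, D = 579.6667.
dD/dP = −2986/P² = −82.9444.
Point elasticity E = (dD/dP)·(P/D) = -82.9444 × 6/579.6667 ≈ -0.859.
|E| ≈ 0.859 < 1, so demand is inelastic.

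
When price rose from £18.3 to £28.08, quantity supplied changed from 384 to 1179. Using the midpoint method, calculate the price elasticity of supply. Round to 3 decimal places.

2.412

%ΔQ = (1179 − 384)/[(384 + 1179)/2] = 795/781.5 ≈ 1.0173.
%ΔP = (28.08 − 18.3)/[(18.3 + 28.08)/2] = 9.78/23.19 ≈ 0.4217.
Arc elasticity E = %ΔQ/%ΔP ≈ 1.0173/0.4217 ≈ 2.412.
|E| > 1: supply is elastic over this range.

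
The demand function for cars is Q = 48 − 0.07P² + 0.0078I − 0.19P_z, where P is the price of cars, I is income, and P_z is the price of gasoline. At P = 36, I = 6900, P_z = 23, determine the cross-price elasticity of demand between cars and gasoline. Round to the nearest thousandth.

-0.649

Substituting, Q = 48 − 0.07(36)² + 0.0078(6900) − 0.19(23) = 48 − 90.72 + 53.82 − 4.37 = 6.73.
∂Q/∂P_z = −0.19, so E_xy = -0.19·(23/6.73) ≈ -0.649.
E_xy < 0: the goods are complements.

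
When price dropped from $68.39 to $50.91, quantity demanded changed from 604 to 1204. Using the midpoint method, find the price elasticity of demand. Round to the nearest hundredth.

-2.26

%ΔQ = (1204 − 604)/[(604 + 1204)/2] = 600/904 ≈ 0.6637.
%Δp = (50.91 − 68.39)/[(68.39 + 50.91)/2] = -17.48/59.65 ≈ -0.2930.
Arc elasticity E = %ΔQ/%Δp ≈ 0.6637/-0.2930 ≈ -2.26.
|E| > 1: demand is elastic over this range.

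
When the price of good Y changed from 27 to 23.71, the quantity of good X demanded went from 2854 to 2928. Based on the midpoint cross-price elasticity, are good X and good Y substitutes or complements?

%ΔQ_x = (2928 − 2854)/[(2854+2928)/2] = 74/2891 ≈ 0.0256.
%ΔP_y = (23.71 − 27)/[(27+23.71)/2] ≈ -0.1298.
E_xy = 0.0256/-0.1298 ≈ -0.197.
E_xy < 0, so the goods are complements.

complements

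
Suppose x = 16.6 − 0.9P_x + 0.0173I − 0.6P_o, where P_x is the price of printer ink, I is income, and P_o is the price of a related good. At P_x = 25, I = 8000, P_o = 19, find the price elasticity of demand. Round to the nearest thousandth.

At the given point, x = 16.6 − 0.9(25) + 0.0173(8000) − 0.6(19) = 16.6 − 22.5 + 138.4 − 11.4 = 121.1.
∂x/∂P_x = −0.9, so E_p = (−0.9)·(25/121.1) ≈ -0.186.
|E_p| < 1: demand is inelastic.

-0.186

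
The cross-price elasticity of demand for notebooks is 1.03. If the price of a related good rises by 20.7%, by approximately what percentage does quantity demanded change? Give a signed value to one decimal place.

%ΔQ ≈ E × %ΔP_y = (1.03) × (20.7%) ≈ 21.3%.

21.3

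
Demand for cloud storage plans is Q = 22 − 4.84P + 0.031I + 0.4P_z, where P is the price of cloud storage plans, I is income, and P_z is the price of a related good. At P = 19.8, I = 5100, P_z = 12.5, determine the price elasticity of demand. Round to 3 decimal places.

Substituting, Q = 22 − 4.84(19.8) + 0.031(5100) + 0.4(12.5) = 22 − 95.832 + 158.1 + 5 = 89.268.
∂Q/∂P = −4.84, so E_p = (−4.84)·(19.8/89.268) ≈ -1.074.
|E_p| > 1: demand is elastic.

-1.074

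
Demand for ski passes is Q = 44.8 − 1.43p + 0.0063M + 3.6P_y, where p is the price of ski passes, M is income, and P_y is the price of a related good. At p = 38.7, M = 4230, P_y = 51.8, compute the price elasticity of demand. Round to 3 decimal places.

-0.273

Substituting, Q = 44.8 − 1.43(38.7) + 0.0063(4230) + 3.6(51.8) = 44.8 − 55.341 + 26.649 + 186.48 = 202.588.
∂Q/∂p = −1.43, so E_p = (−1.43)·(38.7/202.588) ≈ -0.273.
|E_p| < 1: demand is inelastic.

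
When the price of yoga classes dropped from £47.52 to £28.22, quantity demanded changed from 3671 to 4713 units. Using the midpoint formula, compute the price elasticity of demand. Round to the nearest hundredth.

-0.49

%Δq = (4713 − 3671)/[(3671 + 4713)/2] = 1042/4192 ≈ 0.2486.
%Δp = (28.22 − 47.52)/[(47.52 + 28.22)/2] = -19.3/37.87 ≈ -0.5096.
Arc elasticity E = %Δq/%Δp ≈ 0.2486/-0.5096 ≈ -0.49.
|E| < 1: demand is inelastic over this range.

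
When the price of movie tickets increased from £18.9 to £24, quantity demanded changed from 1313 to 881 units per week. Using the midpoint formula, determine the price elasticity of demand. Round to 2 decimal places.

-1.66

%Δq = (881 − 1313)/[(1313 + 881)/2] = -432/1097 ≈ -0.3938.
%Δp = (24 − 18.9)/[(18.9 + 24)/2] = 5.1/21.45 ≈ 0.2378.
Arc elasticity E = %Δq/%Δp ≈ -0.3938/0.2378 ≈ -1.66.
|E| > 1: demand is elastic over this range.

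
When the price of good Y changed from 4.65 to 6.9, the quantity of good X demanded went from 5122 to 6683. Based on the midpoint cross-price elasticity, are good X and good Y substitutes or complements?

substitutes

%ΔQ_x = (6683 − 5122)/[(5122+6683)/2] = 1561/5902.5 ≈ 0.2645.
%ΔP_y = (6.9 − 4.65)/[(4.65+6.9)/2] ≈ 0.3896.
E_xy = 0.2645/0.3896 ≈ 0.679.
E_xy > 0, so the goods are substitutes.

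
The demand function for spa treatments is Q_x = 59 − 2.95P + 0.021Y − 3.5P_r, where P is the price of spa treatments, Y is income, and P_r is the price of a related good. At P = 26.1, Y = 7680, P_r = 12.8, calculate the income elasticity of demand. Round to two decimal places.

1.64

Evaluating quantity at (P, Y, P_r) gives Q_x = 59 − 2.95(26.1) + 0.021(7680) − 3.5(12.8) = 59 − 76.995 + 161.28 − 44.8 = 98.485.
∂Q_x/∂Y = +0.021, so E_I = 0.021·(7680/98.485) ≈ 1.64.
E_I > 1: normal good (luxury).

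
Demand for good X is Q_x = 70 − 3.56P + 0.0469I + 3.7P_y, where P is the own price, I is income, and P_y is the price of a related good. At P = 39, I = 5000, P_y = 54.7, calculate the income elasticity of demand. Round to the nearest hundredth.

Substituting, Q_x = 70 − 3.56(39) + 0.0469(5000) + 3.7(54.7) = 70 − 138.84 + 234.5 + 202.39 = 368.05.
∂Q_x/∂I = +0.0469, so E_I = 0.0469·(5000/368.05) ≈ 0.64.
E_I ∈ (0,1): normal good (necessity).

0.64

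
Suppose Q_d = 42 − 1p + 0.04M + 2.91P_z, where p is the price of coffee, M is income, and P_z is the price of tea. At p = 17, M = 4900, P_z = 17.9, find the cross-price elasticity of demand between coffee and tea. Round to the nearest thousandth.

0.191

First evaluate Q_d: 42 − 1(17) + 0.04(4900) + 2.91(17.9) = 42 − 17 + 196 + 52.089 = 273.089.
∂Q_d/∂P_z = +2.91, so E_xy = 2.91·(17.9/273.089) ≈ 0.191.
E_xy > 0: the goods are substitutes.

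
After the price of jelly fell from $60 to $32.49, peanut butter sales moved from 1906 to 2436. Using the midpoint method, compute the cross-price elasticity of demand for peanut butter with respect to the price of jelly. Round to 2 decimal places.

%ΔQ_x = (2436 − 1906)/[(1906+2436)/2] = 530/2171 ≈ 0.2441.
%ΔP_y = (32.49 − 60)/[(60+32.49)/2] ≈ -0.5949.
E_xy = 0.2441/-0.5949 ≈ -0.41.
E_xy < 0, so peanut butter and jelly are complements.

-0.41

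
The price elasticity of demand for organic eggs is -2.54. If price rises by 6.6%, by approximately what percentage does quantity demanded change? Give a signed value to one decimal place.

-16.8

%ΔQ ≈ E × %ΔP = (-2.54) × (6.6%) ≈ -16.8%.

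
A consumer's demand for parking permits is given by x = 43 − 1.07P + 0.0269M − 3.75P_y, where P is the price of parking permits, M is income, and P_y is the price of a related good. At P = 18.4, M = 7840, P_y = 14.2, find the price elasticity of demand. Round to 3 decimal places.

At the given point, x = 43 − 1.07(18.4) + 0.0269(7840) − 3.75(14.2) = 43 − 19.688 + 210.896 − 53.25 = 180.958.
∂x/∂P = −1.07, so E_p = (−1.07)·(18.4/180.958) ≈ -0.109.
|E_p| < 1: demand is inelastic.

-0.109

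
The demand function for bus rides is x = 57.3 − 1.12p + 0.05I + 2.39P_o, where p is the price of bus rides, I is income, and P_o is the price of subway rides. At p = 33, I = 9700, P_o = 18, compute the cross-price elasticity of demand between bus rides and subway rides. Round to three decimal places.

Evaluating quantity at (p, I, P_o) gives x = 57.3 − 1.12(33) + 0.05(9700) + 2.39(18) = 57.3 − 36.96 + 485 + 43.02 = 548.36.
∂x/∂P_o = +2.39, so E_xy = 2.39·(18/548.36) ≈ 0.078.
E_xy > 0: the goods are substitutes.

0.078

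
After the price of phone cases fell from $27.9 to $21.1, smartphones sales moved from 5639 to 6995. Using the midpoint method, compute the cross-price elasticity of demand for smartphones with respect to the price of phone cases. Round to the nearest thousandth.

%ΔQ_x = (6995 − 5639)/[(5639+6995)/2] = 1356/6317 ≈ 0.2147.
%ΔP_y = (21.1 − 27.9)/[(27.9+21.1)/2] ≈ -0.2776.
E_xy = 0.2147/-0.2776 ≈ -0.773.
E_xy < 0, so smartphones and phone cases are complements.

-0.773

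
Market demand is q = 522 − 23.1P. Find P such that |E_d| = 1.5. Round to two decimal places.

Set −bP/(a − bP) = −1.5 ⇒ bP = 1.5(a − bP) ⇒ bP(1+1.5) = 1.5·a.
P = 1.5·522/(23.1·2.5) ≈ 13.56.

13.56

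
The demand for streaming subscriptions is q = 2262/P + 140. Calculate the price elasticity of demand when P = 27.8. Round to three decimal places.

-0.368

At P = 27.8, q = 221.3669.
dq/dP = −2262/P² = −2.9269.
Point elasticity E = (dq/dP)·(P/q) = -2.9269 × 27.8/221.3669 ≈ -0.368.
|E| < 1, so demand is inelastic at this price.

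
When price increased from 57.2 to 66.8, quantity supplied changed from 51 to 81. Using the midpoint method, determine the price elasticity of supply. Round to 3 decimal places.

2.936

%ΔQ = (81 − 51)/[(51 + 81)/2] = 30/66 ≈ 0.4545.
%ΔP = (66.8 − 57.2)/[(57.2 + 66.8)/2] = 9.6/62 ≈ 0.1548.
Arc elasticity E = %ΔQ/%ΔP ≈ 0.4545/0.1548 ≈ 2.936.
|E| > 1: supply is elastic over this range.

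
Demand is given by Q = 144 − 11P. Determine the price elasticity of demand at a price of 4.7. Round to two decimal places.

At P = 4.7, Q = 92.3.
dQ/dP = −11.
Point elasticity E = (dQ/dP)·(P/Q) = -11 × 4.7/92.3 ≈ -0.56.
|E| < 1, so demand is inelastic at this price.

-0.56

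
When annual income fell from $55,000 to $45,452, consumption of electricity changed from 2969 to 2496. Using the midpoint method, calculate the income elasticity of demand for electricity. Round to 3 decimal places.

%ΔQ = (2496 − 2969)/[(2969+2496)/2] = -473/2732.5 ≈ -0.1731.
%ΔI = (45,452 − 55,000)/[(55,000+45,452)/2] = -9548/50226 ≈ -0.1901.
E_I = %ΔQ/%ΔI ≈ 0.911.
E_I ∈ (0,1): normal good (necessity).

0.911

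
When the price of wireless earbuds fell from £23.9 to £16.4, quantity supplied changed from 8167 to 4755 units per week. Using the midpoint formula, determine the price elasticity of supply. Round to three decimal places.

%ΔQ = (4755 − 8167)/[(8167 + 4755)/2] = -3412/6461 ≈ -0.5281.
%ΔP = (16.4 − 23.9)/[(23.9 + 16.4)/2] = -7.5/20.15 ≈ -0.3722.
Arc elasticity E = %ΔQ/%ΔP ≈ -0.5281/-0.3722 ≈ 1.419.
|E| > 1: supply is elastic over this range.

1.419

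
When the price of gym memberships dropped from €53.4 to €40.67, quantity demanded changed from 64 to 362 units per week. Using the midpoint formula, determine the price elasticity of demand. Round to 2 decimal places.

%Δq = (362 − 64)/[(64 + 362)/2] = 298/213 ≈ 1.3991.
%ΔP = (40.67 − 53.4)/[(53.4 + 40.67)/2] = -12.73/47.035 ≈ -0.2706.
Arc elasticity E = %Δq/%ΔP ≈ 1.3991/-0.2706 ≈ -5.17.
|E| > 1: demand is elastic over this range.

-5.17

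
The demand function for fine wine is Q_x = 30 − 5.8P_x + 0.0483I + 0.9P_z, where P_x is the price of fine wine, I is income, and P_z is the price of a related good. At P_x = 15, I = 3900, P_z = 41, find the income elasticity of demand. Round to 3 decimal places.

1.119

Substituting, Q_x = 30 − 5.8(15) + 0.0483(3900) + 0.9(41) = 30 − 87 + 188.37 + 36.9 = 168.27.
∂Q_x/∂I = +0.0483, so E_I = 0.0483·(3900/168.27) ≈ 1.119.
E_I > 1: normal good (luxury).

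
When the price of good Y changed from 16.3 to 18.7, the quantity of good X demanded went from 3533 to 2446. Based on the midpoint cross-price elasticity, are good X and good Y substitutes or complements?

%ΔQ_x = (2446 − 3533)/[(3533+2446)/2] = -1087/2989.5 ≈ -0.3636.
%ΔP_y = (18.7 − 16.3)/[(16.3+18.7)/2] ≈ 0.1371.
E_xy = -0.3636/0.1371 ≈ -2.651.
E_xy < 0, so the goods are complements.

complements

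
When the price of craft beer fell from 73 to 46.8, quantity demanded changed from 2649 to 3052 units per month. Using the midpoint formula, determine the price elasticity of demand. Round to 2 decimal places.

%ΔQ = (3052 − 2649)/[(2649 + 3052)/2] = 403/2850.5 ≈ 0.1414.
%Δp = (46.8 − 73)/[(73 + 46.8)/2] = -26.2/59.9 ≈ -0.4374.
Arc elasticity E = %ΔQ/%Δp ≈ 0.1414/-0.4374 ≈ -0.32.
|E| < 1: demand is inelastic over this range.

-0.32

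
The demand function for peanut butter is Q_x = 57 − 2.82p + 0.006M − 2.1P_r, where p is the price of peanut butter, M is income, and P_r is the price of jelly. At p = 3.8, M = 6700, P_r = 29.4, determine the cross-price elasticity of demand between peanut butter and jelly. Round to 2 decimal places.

At the given point, Q_x = 57 − 2.82(3.8) + 0.006(6700) − 2.1(29.4) = 57 − 10.716 + 40.2 − 61.74 = 24.744.
∂Q_x/∂P_r = −2.1, so E_xy = -2.1·(29.4/24.744) ≈ -2.50.
E_xy < 0: the goods are complements.

-2.50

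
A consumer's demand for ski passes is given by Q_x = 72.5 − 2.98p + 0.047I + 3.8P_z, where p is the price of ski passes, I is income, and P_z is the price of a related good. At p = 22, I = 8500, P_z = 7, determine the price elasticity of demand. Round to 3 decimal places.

-0.151

Q_x = 72.5 − 2.98(22) + 0.047(8500) + 3.8(7) = 72.5 − 65.56 + 399.5 + 26.6 = 433.04.
∂Q_x/∂p = −2.98, so E_p = (−2.98)·(22/433.04) ≈ -0.151.
|E_p| < 1: demand is inelastic.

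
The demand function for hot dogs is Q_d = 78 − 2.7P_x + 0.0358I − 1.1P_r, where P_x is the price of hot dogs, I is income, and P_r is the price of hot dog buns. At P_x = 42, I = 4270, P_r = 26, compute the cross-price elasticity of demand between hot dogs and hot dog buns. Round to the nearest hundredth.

-0.32

Q_d = 78 − 2.7(42) + 0.0358(4270) − 1.1(26) = 78 − 113.4 + 152.866 − 28.6 = 88.866.
∂Q_d/∂P_r = −1.1, so E_xy = -1.1·(26/88.866) ≈ -0.32.
E_xy < 0: the goods are complements.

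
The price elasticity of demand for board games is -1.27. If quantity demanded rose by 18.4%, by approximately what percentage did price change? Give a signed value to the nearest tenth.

-14.5

%ΔQ ≈ E × %ΔP ⇒ %ΔP = %ΔQ / E = (18.4%)/(-1.27) ≈ -14.5%.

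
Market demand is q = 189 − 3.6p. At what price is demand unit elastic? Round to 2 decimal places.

26.25

For linear demand q = a − bp, E = −bp/(a − bp). |E| = 1 ⇒ bp = a − bp ⇒ p = a/(2b).
p = 189/(2·3.6) = 26.25.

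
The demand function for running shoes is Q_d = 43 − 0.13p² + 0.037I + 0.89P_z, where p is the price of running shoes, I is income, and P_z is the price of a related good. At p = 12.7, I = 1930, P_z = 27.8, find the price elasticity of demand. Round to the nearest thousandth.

Substituting, Q_d = 43 − 0.13(12.7)² + 0.037(1930) + 0.89(27.8) = 43 − 20.9677 + 71.41 + 24.742 = 118.1843.
∂Q_d/∂p = −2·0.13·p = -3.302, so E_p = -3.302·(12.7/118.1843) ≈ -0.355.
|E_p| < 1: demand is inelastic.

-0.355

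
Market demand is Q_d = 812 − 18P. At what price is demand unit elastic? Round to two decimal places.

For linear demand Q_d = a − bP, E = −bP/(a − bP). |E| = 1 ⇒ bP = a − bP ⇒ P = a/(2b).
P = 812/(2·18) ≈ 22.56.

22.56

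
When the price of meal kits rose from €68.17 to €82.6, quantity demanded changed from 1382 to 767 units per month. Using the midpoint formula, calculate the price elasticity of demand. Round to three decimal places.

-2.990

%ΔQ = (767 − 1382)/[(1382 + 767)/2] = -615/1074.5 ≈ -0.5724.
%ΔP = (82.6 − 68.17)/[(68.17 + 82.6)/2] = 14.43/75.385 ≈ 0.1914.
Arc elasticity E = %ΔQ/%ΔP ≈ -0.5724/0.1914 ≈ -2.990.
|E| > 1: demand is elastic over this range.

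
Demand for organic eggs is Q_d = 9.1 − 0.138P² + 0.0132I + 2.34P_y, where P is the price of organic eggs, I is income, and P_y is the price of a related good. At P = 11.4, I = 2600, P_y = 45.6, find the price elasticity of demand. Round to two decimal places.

Substituting, Q_d = 9.1 − 0.138(11.4)² + 0.0132(2600) + 2.34(45.6) = 9.1 − 17.9345 + 34.32 + 106.704 = 132.1895.
∂Q_d/∂P = −2·0.138·P = -3.1464, so E_p = -3.1464·(11.4/132.1895) ≈ -0.27.
|E_p| < 1: demand is inelastic.

-0.27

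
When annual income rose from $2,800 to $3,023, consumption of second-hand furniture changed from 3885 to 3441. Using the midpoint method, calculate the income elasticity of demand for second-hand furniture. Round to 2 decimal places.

-1.58

%ΔQ = (3441 − 3885)/[(3885+3441)/2] = -444/3663 ≈ -0.1212.
%ΔM = (3,023 − 2,800)/[(2,800+3,023)/2] = 223/2911.5 ≈ 0.0766.
E_I = %ΔQ/%ΔM ≈ -1.58.
E_I < 0: inferior good.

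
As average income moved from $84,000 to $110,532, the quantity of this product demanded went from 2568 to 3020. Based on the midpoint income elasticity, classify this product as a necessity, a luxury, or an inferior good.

%ΔQ = (3020 − 2568)/[(2568+3020)/2] = 452/2794 ≈ 0.1618.
%ΔI = (110,532 − 84,000)/[(84,000+110,532)/2] = 26532/97266 ≈ 0.2728.
E_I = %ΔQ/%ΔI ≈ 0.593.
E_I ∈ (0,1): normal good (necessity).

necessity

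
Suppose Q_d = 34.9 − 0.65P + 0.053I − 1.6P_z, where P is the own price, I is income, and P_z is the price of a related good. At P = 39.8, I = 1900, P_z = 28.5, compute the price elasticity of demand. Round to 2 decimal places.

Evaluating quantity at (P, I, P_z) gives Q_d = 34.9 − 0.65(39.8) + 0.053(1900) − 1.6(28.5) = 34.9 − 25.87 + 100.7 − 45.6 = 64.13.
∂Q_d/∂P = −0.65, so E_p = (−0.65)·(39.8/64.13) ≈ -0.40.
|E_p| < 1: demand is inelastic.

-0.40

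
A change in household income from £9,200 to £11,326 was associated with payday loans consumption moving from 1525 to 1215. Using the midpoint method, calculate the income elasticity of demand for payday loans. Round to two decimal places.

-1.09

%ΔQ = (1215 − 1525)/[(1525+1215)/2] = -310/1370 ≈ -0.2263.
%ΔM = (11,326 − 9,200)/[(9,200+11,326)/2] = 2126/10263 ≈ 0.2072.
E_I = %ΔQ/%ΔM ≈ -1.09.
E_I < 0: inferior good.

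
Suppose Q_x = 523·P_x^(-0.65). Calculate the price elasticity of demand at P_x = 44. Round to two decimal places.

For a Cobb–Douglas (constant-elasticity) form Q_x = A·P_x^α·…, the elasticity with respect to P_x equals the exponent α at every point.
Here the exponent on P_x is -0.65, so the price elasticity of demand is -0.65.

-0.65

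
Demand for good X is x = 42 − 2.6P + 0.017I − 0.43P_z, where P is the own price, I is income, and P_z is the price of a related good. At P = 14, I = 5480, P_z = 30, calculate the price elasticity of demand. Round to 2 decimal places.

-0.42

Substituting, x = 42 − 2.6(14) + 0.017(5480) − 0.43(30) = 42 − 36.4 + 93.16 − 12.9 = 85.86.
∂x/∂P = −2.6, so E_p = (−2.6)·(14/85.86) ≈ -0.42.
|E_p| < 1: demand is inelastic.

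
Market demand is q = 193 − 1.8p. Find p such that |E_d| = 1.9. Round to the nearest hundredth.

Set −bp/(a − bp) = −1.9 ⇒ bp = 1.9(a − bp) ⇒ bp(1+1.9) = 1.9·a.
p = 1.9·193/(1.8·2.9) ≈ 70.25.

70.25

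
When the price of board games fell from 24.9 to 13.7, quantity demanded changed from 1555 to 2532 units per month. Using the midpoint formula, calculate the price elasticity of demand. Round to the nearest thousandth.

%ΔQ = (2532 − 1555)/[(1555 + 2532)/2] = 977/2043.5 ≈ 0.4781.
%ΔP = (13.7 − 24.9)/[(24.9 + 13.7)/2] = -11.2/19.3 ≈ -0.5803.
Arc elasticity E = %ΔQ/%ΔP ≈ 0.4781/-0.5803 ≈ -0.824.
|E| < 1: demand is inelastic over this range.

-0.824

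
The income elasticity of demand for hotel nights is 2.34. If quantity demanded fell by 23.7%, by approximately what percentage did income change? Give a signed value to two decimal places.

-10.13

%ΔQ ≈ E × %ΔI ⇒ %ΔI = %ΔQ / E = (-23.7%)/(2.34) ≈ -10.13%.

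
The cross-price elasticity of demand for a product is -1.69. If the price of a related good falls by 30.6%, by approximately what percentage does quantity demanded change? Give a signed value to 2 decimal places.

51.71

%ΔQ ≈ E × %ΔP_y = (-1.69) × (-30.6%) ≈ 51.71%.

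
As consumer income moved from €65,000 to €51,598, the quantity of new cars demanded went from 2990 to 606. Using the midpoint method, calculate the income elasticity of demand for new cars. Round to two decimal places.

%ΔQ = (606 − 2990)/[(2990+606)/2] = -2384/1798 ≈ -1.3259.
%ΔM = (51,598 − 65,000)/[(65,000+51,598)/2] = -13402/58299 ≈ -0.2299.
E_I = %ΔQ/%ΔM ≈ 5.77.
E_I > 1: normal good (luxury).

5.77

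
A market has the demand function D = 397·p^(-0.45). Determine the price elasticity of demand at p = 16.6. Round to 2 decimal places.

For a Cobb–Douglas (constant-elasticity) form D = A·p^α·…, the elasticity with respect to p equals the exponent α at every point.
Here the exponent on p is -0.45, so the price elasticity of demand is -0.45.

-0.45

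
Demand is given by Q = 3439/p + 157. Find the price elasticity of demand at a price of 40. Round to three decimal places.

At p = 40, Q = 242.975.
dQ/dp = −3439/p² = −2.1494.
Point elasticity E = (dQ/dp)·(p/Q) = -2.1494 × 40/242.975 ≈ -0.354.
|E| < 1, so demand is inelastic at this price.

-0.354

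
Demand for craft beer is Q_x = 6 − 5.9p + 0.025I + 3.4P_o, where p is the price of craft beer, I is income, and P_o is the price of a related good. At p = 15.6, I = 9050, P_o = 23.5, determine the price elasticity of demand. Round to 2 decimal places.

At the given point, Q_x = 6 − 5.9(15.6) + 0.025(9050) + 3.4(23.5) = 6 − 92.04 + 226.25 + 79.9 = 220.11.
∂Q_x/∂p = −5.9, so E_p = (−5.9)·(15.6/220.11) ≈ -0.42.
|E_p| < 1: demand is inelastic.

-0.42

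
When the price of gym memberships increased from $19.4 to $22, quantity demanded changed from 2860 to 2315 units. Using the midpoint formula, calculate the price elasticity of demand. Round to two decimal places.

%Δq = (2315 − 2860)/[(2860 + 2315)/2] = -545/2587.5 ≈ -0.2106.
%Δp = (22 − 19.4)/[(19.4 + 22)/2] = 2.6/20.7 ≈ 0.1256.
Arc elasticity E = %Δq/%Δp ≈ -0.2106/0.1256 ≈ -1.68.
|E| > 1: demand is elastic over this range.

-1.68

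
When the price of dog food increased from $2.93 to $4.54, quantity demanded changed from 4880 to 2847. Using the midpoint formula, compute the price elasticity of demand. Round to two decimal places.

-1.22

%Δq = (2847 − 4880)/[(4880 + 2847)/2] = -2033/3863.5 ≈ -0.5262.
%Δp = (4.54 − 2.93)/[(2.93 + 4.54)/2] = 1.61/3.735 ≈ 0.4311.
Arc elasticity E = %Δq/%Δp ≈ -0.5262/0.4311 ≈ -1.22.
|E| > 1: demand is elastic over this range.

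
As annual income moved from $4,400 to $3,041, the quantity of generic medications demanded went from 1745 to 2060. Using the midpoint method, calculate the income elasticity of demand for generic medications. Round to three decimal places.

-0.453

%ΔQ = (2060 − 1745)/[(1745+2060)/2] = 315/1902.5 ≈ 0.1656.
%ΔM = (3,041 − 4,400)/[(4,400+3,041)/2] = -1359/3720.5 ≈ -0.3653.
E_I = %ΔQ/%ΔM ≈ -0.453.
E_I < 0: inferior good.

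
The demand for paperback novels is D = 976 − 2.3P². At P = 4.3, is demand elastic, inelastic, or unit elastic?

inelastic

At P = 4.3, D = 933.473.
dD/dP = −2·2.3·P = −19.78.
Point elasticity E = (dD/dP)·(P/D) = -19.78 × 4.3/933.473 ≈ -0.091.
|E| ≈ 0.091 < 1, so demand is inelastic.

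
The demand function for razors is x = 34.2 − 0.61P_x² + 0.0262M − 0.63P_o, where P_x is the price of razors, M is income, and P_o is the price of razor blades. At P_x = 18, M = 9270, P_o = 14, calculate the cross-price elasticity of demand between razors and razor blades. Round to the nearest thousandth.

-0.125

Evaluating quantity at (P_x, M, P_o) gives x = 34.2 − 0.61(18)² + 0.0262(9270) − 0.63(14) = 34.2 − 197.64 + 242.874 − 8.82 = 70.614.
∂x/∂P_o = −0.63, so E_xy = -0.63·(14/70.614) ≈ -0.125.
E_xy < 0: the goods are complements.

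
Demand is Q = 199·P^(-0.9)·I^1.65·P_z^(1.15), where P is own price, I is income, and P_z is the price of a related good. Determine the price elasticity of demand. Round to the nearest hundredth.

-0.90

For a Cobb–Douglas (constant-elasticity) form Q = A·P^α·…, the elasticity with respect to P equals the exponent α at every point.
Here the exponent on P is -0.9, so the price elasticity of demand is -0.90.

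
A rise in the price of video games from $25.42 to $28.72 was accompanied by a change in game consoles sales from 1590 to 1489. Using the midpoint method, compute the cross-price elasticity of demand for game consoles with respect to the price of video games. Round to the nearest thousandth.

-0.538

%ΔQ_x = (1489 − 1590)/[(1590+1489)/2] = -101/1539.5 ≈ -0.0656.
%ΔP_y = (28.72 − 25.42)/[(25.42+28.72)/2] ≈ 0.1219.
E_xy = -0.0656/0.1219 ≈ -0.538.
E_xy < 0, so game consoles and video games are complements.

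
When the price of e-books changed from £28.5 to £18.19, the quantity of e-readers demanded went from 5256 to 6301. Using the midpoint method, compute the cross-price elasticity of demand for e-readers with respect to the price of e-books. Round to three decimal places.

-0.409

%ΔQ_x = (6301 − 5256)/[(5256+6301)/2] = 1045/5778.5 ≈ 0.1808.
%ΔP_y = (18.19 − 28.5)/[(28.5+18.19)/2] ≈ -0.4416.
E_xy = 0.1808/-0.4416 ≈ -0.409.
E_xy < 0, so e-readers and e-books are complements.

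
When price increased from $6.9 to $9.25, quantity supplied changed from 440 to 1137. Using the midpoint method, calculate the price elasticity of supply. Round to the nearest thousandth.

3.037

%Δq = (1137 − 440)/[(440 + 1137)/2] = 697/788.5 ≈ 0.8840.
%ΔP = (9.25 − 6.9)/[(6.9 + 9.25)/2] = 2.35/8.075 ≈ 0.2910.
Arc elasticity E = %Δq/%ΔP ≈ 0.8840/0.2910 ≈ 3.037.
|E| > 1: supply is elastic over this range.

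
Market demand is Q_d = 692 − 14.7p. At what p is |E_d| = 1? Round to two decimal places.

For linear demand Q_d = a − bp, E = −bp/(a − bp). |E| = 1 ⇒ bp = a − bp ⇒ p = a/(2b).
p = 692/(2·14.7) ≈ 23.54.

23.54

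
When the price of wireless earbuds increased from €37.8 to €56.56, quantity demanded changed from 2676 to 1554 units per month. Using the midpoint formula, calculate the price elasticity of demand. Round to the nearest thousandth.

-1.334

%ΔQ = (1554 − 2676)/[(2676 + 1554)/2] = -1122/2115 ≈ -0.5305.
%Δp = (56.56 − 37.8)/[(37.8 + 56.56)/2] = 18.76/47.18 ≈ 0.3976.
Arc elasticity E = %ΔQ/%Δp ≈ -0.5305/0.3976 ≈ -1.334.
|E| > 1: demand is elastic over this range.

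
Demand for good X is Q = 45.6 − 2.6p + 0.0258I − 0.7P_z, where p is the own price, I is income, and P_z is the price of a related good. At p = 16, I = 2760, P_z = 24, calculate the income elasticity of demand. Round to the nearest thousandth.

Evaluating quantity at (p, I, P_z) gives Q = 45.6 − 2.6(16) + 0.0258(2760) − 0.7(24) = 45.6 − 41.6 + 71.208 − 16.8 = 58.408.
∂Q/∂I = +0.0258, so E_I = 0.0258·(2760/58.408) ≈ 1.219.
E_I > 1: normal good (luxury).

1.219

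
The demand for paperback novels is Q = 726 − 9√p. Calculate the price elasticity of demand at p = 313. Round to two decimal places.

-0.14

At p = 313, Q = 566.7737.
dQ/dp = −9/(2√p) = −9/(2·17.6918).
Point elasticity E = (dQ/dp)·(p/Q) = -0.2544 × 313/566.7737 ≈ -0.14.
|E| < 1, so demand is inelastic at this price.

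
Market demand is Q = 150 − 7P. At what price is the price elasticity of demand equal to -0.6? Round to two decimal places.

8.04

Set −bP/(a − bP) = −0.6 ⇒ bP = 0.6(a − bP) ⇒ bP(1+0.6) = 0.6·a.
P = 0.6·150/(7·1.6) ≈ 8.04.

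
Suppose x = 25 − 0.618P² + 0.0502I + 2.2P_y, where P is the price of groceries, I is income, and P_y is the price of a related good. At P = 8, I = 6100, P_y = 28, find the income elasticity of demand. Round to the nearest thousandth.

0.867

First evaluate x: 25 − 0.618(8)² + 0.0502(6100) + 2.2(28) = 25 − 39.552 + 306.22 + 61.6 = 353.268.
∂x/∂I = +0.0502, so E_I = 0.0502·(6100/353.268) ≈ 0.867.
E_I ∈ (0,1): normal good (necessity).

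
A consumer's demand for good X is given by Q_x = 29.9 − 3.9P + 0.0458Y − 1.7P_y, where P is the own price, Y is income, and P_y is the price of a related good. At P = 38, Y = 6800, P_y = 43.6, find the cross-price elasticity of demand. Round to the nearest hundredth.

Substituting, Q_x = 29.9 − 3.9(38) + 0.0458(6800) − 1.7(43.6) = 29.9 − 148.2 + 311.44 − 74.12 = 119.02.
∂Q_x/∂P_y = −1.7, so E_xy = -1.7·(43.6/119.02) ≈ -0.62.
E_xy < 0: the goods are complements.

-0.62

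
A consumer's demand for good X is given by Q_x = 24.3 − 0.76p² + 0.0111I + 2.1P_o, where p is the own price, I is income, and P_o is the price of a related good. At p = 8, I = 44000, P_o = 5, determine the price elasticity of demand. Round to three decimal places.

-0.205

First evaluate Q_x: 24.3 − 0.76(8)² + 0.0111(44000) + 2.1(5) = 24.3 − 48.64 + 488.4 + 10.5 = 474.56.
∂Q_x/∂p = −2·0.76·p = -12.16, so E_p = -12.16·(8/474.56) ≈ -0.205.
|E_p| < 1: demand is inelastic.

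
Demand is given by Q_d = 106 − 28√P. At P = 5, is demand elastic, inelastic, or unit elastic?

inelastic

At P = 5, Q_d = 43.3901.
dQ_d/dP = −28/(2√P) = −28/(2·2.2361).
Point elasticity E = (dQ_d/dP)·(P/Q_d) = -6.261 × 5/43.3901 ≈ -0.721.
|E| ≈ 0.721 < 1, so demand is inelastic.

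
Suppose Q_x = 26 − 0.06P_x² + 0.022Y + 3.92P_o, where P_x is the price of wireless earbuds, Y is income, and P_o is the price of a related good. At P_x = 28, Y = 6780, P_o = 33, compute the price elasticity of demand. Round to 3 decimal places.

Substituting, Q_x = 26 − 0.06(28)² + 0.022(6780) + 3.92(33) = 26 − 47.04 + 149.16 + 129.36 = 257.48.
∂Q_x/∂P_x = −2·0.06·P_x = -3.36, so E_p = -3.36·(28/257.48) ≈ -0.365.
|E_p| < 1: demand is inelastic.

-0.365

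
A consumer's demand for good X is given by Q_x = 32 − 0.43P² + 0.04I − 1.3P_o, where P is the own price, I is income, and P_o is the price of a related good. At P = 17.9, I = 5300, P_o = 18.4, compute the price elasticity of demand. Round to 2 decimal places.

At the given point, Q_x = 32 − 0.43(17.9)² + 0.04(5300) − 1.3(18.4) = 32 − 137.7763 + 212 − 23.92 = 82.3037.
∂Q_x/∂P = −2·0.43·P = -15.394, so E_p = -15.394·(17.9/82.3037) ≈ -3.35.
|E_p| > 1: demand is elastic.

-3.35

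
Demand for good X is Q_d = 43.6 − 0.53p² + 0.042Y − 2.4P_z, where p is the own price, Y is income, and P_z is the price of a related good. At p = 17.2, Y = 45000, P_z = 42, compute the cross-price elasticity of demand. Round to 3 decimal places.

-0.060

First evaluate Q_d: 43.6 − 0.53(17.2)² + 0.042(45000) − 2.4(42) = 43.6 − 156.7952 + 1890 − 100.8 = 1676.0048.
∂Q_d/∂P_z = −2.4, so E_xy = -2.4·(42/1676.0048) ≈ -0.060.
E_xy < 0: the goods are complements.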